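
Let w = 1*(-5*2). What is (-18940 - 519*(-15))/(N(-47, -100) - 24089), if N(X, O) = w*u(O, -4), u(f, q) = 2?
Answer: 11155/24109 ≈ 0.46269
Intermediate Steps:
w = -10 (w = 1*(-10) = -10)
N(X, O) = -20 (N(X, O) = -10*2 = -20)
(-18940 - 519*(-15))/(N(-47, -100) - 24089) = (-18940 - 519*(-15))/(-20 - 24089) = (-18940 + 7785)/(-24109) = -11155*(-1/24109) = 11155/24109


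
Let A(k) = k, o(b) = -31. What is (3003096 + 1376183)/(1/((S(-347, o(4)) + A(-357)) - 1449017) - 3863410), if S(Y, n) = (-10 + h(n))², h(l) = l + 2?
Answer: -6340552237987/5593649758731 ≈ -1.1335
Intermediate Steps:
h(l) = 2 + l
S(Y, n) = (-8 + n)² (S(Y, n) = (-10 + (2 + n))² = (-8 + n)²)
(3003096 + 1376183)/(1/((S(-347, o(4)) + A(-357)) - 1449017) - 3863410) = (3003096 + 1376183)/(1/(((-8 - 31)² - 357) - 1449017) - 3863410) = 4379279/(1/(((-39)² - 357) - 1449017) - 3863410) = 4379279/(1/((1521 - 357) - 1449017) - 3863410) = 4379279/(1/(1164 - 1449017) - 3863410) = 4379279/(1/(-1447853) - 3863410) = 4379279/(-1/1447853 - 3863410) = 4379279/(-5593649758731/1447853) = 4379279*(-1447853/5593649758731) = -6340552237987/5593649758731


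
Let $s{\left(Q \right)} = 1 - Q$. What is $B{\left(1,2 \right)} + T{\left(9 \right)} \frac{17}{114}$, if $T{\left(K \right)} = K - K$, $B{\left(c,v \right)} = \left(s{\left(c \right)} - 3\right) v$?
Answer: $-6$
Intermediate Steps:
$B{\left(c,v \right)} = v \left(-2 - c\right)$ ($B{\left(c,v \right)} = \left(\left(1 - c\right) - 3\right) v = \left(-2 - c\right) v = v \left(-2 - c\right)$)
$T{\left(K \right)} = 0$
$B{\left(1,2 \right)} + T{\left(9 \right)} \frac{17}{114} = \left(-1\right) 2 \left(2 + 1\right) + 0 \cdot \frac{17}{114} = \left(-1\right) 2 \cdot 3 + 0 \cdot 17 \cdot \frac{1}{114} = -6 + 0 \cdot \frac{17}{114} = -6 + 0 = -6$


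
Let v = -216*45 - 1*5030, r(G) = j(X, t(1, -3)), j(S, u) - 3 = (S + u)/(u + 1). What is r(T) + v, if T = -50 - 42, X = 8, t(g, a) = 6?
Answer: -14745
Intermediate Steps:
j(S, u) = 3 + (S + u)/(1 + u) (j(S, u) = 3 + (S + u)/(u + 1) = 3 + (S + u)/(1 + u))
T = -92
r(G) = 5 (r(G) = (3 + 8 + 4*6)/(1 + 6) = (3 + 8 + 24)/7 = (⅐)*35 = 5)
v = -14750 (v = -9720 - 5030 = -14750)
r(T) + v = 5 - 14750 = -14745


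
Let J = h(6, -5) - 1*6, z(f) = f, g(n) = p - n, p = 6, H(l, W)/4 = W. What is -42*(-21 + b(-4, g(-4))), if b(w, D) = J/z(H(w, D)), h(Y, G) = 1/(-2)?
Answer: 35553/40 ≈ 888.83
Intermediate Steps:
h(Y, G) = -1/2
H(l, W) = 4*W
g(n) = 6 - n
J = -13/2 (J = -1/2 - 1*6 = -1/2 - 6 = -13/2 ≈ -6.5000)
b(w, D) = -13/(8*D) (b(w, D) = -13*1/(4*D)/2 = -13/(8*D))
-42*(-21 + b(-4, g(-4))) = -42*(-21 - 13/(8*(6 - 1*(-4)))) = -42*(-21 - 13/(8*(6 + 4))) = -42*(-21 - 13/8/10) = -42*(-21 - 13/8*1/10) = -42*(-21 - 13/80) = -42*(-1693/80) = 35553/40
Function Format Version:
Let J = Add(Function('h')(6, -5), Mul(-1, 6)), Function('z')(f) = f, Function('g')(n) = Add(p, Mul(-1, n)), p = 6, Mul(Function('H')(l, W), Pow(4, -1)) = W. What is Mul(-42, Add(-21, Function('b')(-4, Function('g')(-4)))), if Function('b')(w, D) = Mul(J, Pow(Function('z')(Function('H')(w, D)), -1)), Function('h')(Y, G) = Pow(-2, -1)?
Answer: Rational(35553, 40) ≈ 888.83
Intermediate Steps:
Function('h')(Y, G) = Rational(-1, 2)
Function('H')(l, W) = Mul(4, W)
Function('g')(n) = Add(6, Mul(-1, n))
J = Rational(-13, 2) (J = Add(Rational(-1, 2), Mul(-1, 6)) = Add(Rational(-1, 2), -6) = Rational(-13, 2) ≈ -6.5000)
Function('b')(w, D) = Mul(Rational(-13, 8), Pow(D, -1)) (Function('b')(w, D) = Mul(Rational(-13, 2), Pow(Mul(4, D), -1)) = Mul(Rational(-13, 2), Mul(Rational(1, 4), Pow(D, -1))) = Mul(Rational(-13, 8), Pow(D, -1)))
Mul(-42, Add(-21, Function('b')(-4, Function('g')(-4)))) = Mul(-42, Add(-21, Mul(Rational(-13, 8), Pow(Add(6, Mul(-1, -4)), -1)))) = Mul(-42, Add(-21, Mul(Rational(-13, 8), Pow(Add(6, 4), -1)))) = Mul(-42, Add(-21, Mul(Rational(-13, 8), Pow(10, -1)))) = Mul(-42, Add(-21, Mul(Rational(-13, 8), Rational(1, 10)))) = Mul(-42, Add(-21, Rational(-13, 80))) = Mul(-42, Rational(-1693, 80)) = Rational(35553, 40)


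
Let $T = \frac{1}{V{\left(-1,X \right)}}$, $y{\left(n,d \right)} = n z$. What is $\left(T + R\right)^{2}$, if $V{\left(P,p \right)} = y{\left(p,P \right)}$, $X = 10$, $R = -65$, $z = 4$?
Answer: $\frac{6754801}{1600} \approx 4221.8$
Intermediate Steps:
$y{\left(n,d \right)} = 4 n$ ($y{\left(n,d \right)} = n 4 = 4 n$)
$V{\left(P,p \right)} = 4 p$
$T = \frac{1}{40}$ ($T = \frac{1}{4 \cdot 10} = \frac{1}{40} \approx 0.025$)
$\left(T + R\right)^{2} = \left(\frac{1}{40} - 65\right)^{2} = \left(- \frac{2599}{40}\right)^{2} = \frac{6754801}{1600}$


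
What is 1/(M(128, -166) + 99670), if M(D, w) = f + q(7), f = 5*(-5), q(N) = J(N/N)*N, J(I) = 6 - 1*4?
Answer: 1/99659 ≈ 1.0034e-5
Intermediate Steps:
J(I) = 2 (J(I) = 6 - 4 = 2)
q(N) = 2*N
f = -25
M(D, w) = -11 (M(D, w) = -25 + 2*7 = -25 + 14 = -11)
1/(M(128, -166) + 99670) = 1/(-11 + 99670) = 1/99659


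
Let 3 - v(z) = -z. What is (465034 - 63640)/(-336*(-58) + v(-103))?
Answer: 200697/9694 ≈ 20.703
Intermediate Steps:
v(z) = 3 + z (v(z) = 3 - (-1)*z = 3 + z)
(465034 - 63640)/(-336*(-58) + v(-103)) = (465034 - 63640)/(-336*(-58) + (3 - 103)) = 401394/(19488 - 100) = 401394/19388 = 401394*(1/19388) = 200697/9694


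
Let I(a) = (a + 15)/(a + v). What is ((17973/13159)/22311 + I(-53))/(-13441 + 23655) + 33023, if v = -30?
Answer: 913250428621184555/27654980691682 ≈ 33023.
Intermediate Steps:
I(a) = (15 + a)/(-30 + a) (I(a) = (a + 15)/(a - 30) = (15 + a)/(-30 + a))
((17973/13159)/22311 + I(-53))/(-13441 + 23655) + 33023 = ((17973/13159)/22311 + (15 - 53)/(-30 - 53))/(-13441 + 23655) + 33023 = ((17973*(1/13159))*(1/22311) - 38/(-83))/10214 + 33023 = ((17973/13159)*(1/22311) - 1/83*(-38))*(1/10214) + 33023 = (1997/32621161 + 38/83)*(1/10214) + 33023 = (1239769869/2707556363)*(1/10214) + 33023 = 1239769869/27654980691682 + 33023 = 913250428621184555/27654980691682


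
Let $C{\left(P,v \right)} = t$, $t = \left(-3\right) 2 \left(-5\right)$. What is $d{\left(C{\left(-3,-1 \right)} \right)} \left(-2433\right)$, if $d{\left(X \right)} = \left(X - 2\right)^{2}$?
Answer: $-1907472$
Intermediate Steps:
$t = 30$ ($t = \left(-6\right) \left(-5\right) = 30$)
$C{\left(P,v \right)} = 30$
$d{\left(X \right)} = \left(-2 + X\right)^{2}$
$d{\left(C{\left(-3,-1 \right)} \right)} \left(-2433\right) = \left(-2 + 30\right)^{2} \left(-2433\right) = 28^{2} \left(-2433\right) = 784 \left(-2433\right) = -1907472$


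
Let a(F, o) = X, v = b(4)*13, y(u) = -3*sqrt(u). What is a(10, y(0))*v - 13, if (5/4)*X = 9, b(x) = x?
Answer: 1807/5 ≈ 361.40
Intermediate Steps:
v = 52 (v = 4*13 = 52)
X = 36/5 (X = (4/5)*9 = 36/5 ≈ 7.2000)
a(F, o) = 36/5
a(10, y(0))*v - 13 = (36/5)*52 - 13 = 1872/5 - 13 = 1807/5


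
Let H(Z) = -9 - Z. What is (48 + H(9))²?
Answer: 900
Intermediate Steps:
(48 + H(9))² = (48 + (-9 - 1*9))² = (48 + (-9 - 9))² = (48 - 18)² = 30² = 900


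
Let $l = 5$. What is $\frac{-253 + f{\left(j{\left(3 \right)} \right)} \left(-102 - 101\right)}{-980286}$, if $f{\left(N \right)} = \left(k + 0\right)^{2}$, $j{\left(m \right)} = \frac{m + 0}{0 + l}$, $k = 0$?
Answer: $\frac{253}{980286} \approx 0.00025809$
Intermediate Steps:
$j{\left(m \right)} = \frac{m}{5}$ ($j{\left(m \right)} = \frac{m + 0}{0 + 5} = \frac{m}{5}$)
$f{\left(N \right)} = 0$ ($f{\left(N \right)} = \left(0 + 0\right)^{2} = 0^{2} = 0$)
$\frac{-253 + f{\left(j{\left(3 \right)} \right)} \left(-102 - 101\right)}{-980286} = \frac{-253 + 0 \left(-102 - 101\right)}{-980286} = \left(-253 + 0 \left(-102 - 101\right)\right) \left(- \frac{1}{980286}\right) = \left(-253 + 0 \left(-203\right)\right) \left(- \frac{1}{980286}\right) = \left(-253 + 0\right) \left(- \frac{1}{980286}\right) = \left(-253\right) \left(- \frac{1}{980286}\right) = \frac{253}{980286}$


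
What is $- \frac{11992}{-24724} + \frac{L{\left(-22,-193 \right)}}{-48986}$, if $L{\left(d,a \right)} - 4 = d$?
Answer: $\frac{1499707}{3089617} \approx 0.4854$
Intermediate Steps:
$L{\left(d,a \right)} = 4 + d$
$- \frac{11992}{-24724} + \frac{L{\left(-22,-193 \right)}}{-48986} = - \frac{11992}{-24724} + \frac{4 - 22}{-48986} = \left(-11992\right) \left(- \frac{1}{24724}\right) - - \frac{9}{24493} = \frac{2998}{6181} + \frac{9}{24493} = \frac{1499707}{3089617}$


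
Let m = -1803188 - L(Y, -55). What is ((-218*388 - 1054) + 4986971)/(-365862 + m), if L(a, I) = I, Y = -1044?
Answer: -4901333/2168995 ≈ -2.2597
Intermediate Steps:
m = -1803133 (m = -1803188 - 1*(-55) = -1803188 + 55 = -1803133)
((-218*388 - 1054) + 4986971)/(-365862 + m) = ((-218*388 - 1054) + 4986971)/(-365862 - 1803133) = ((-84584 - 1054) + 4986971)/(-2168995) = (-85638 + 4986971)*(-1/2168995) = 4901333*(-1/2168995) = -4901333/2168995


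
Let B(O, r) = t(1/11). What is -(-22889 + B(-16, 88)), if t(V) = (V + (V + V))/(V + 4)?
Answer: 343334/15 ≈ 22889.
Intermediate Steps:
t(V) = 3*V/(4 + V) (t(V) = (V + 2*V)/(4 + V) = (3*V)/(4 + V) = 3*V/(4 + V))
B(O, r) = 1/15 (B(O, r) = 3/(11*(4 + 1/11)) = 3*(1/11)/(4 + 1/11) = 3*(1/11)/(45/11) = 3*(1/11)*(11/45) = 1/15)
-(-22889 + B(-16, 88)) = -(-22889 + 1/15) = -1*(-343334/15) = 343334/15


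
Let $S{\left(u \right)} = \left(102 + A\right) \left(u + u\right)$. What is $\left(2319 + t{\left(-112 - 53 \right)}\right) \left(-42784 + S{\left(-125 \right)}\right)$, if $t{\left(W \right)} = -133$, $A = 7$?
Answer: $-153094324$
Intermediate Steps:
$S{\left(u \right)} = 218 u$ ($S{\left(u \right)} = \left(102 + 7\right) \left(u + u\right) = 109 \cdot 2 u = 218 u$)
$\left(2319 + t{\left(-112 - 53 \right)}\right) \left(-42784 + S{\left(-125 \right)}\right) = \left(2319 - 133\right) \left(-42784 + 218 \left(-125\right)\right) = 2186 \left(-42784 - 27250\right) = 2186 \left(-70034\right) = -153094324$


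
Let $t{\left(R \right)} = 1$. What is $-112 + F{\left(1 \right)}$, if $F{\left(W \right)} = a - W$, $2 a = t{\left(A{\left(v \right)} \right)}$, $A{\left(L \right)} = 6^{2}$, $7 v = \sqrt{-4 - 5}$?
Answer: $- \frac{225}{2} \approx -112.5$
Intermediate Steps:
$v = \frac{3 i}{7}$ ($v = \frac{\sqrt{-4 - 5}}{7} = \frac{\sqrt{-9}}{7} = \frac{3 i}{7} \approx 0.42857 i$)
$A{\left(L \right)} = 36$
$a = \frac{1}{2}$ ($a = \frac{1}{2} \cdot 1 = \frac{1}{2} \approx 0.5$)
$F{\left(W \right)} = \frac{1}{2} - W$
$-112 + F{\left(1 \right)} = -112 + \left(\frac{1}{2} - 1\right) = -112 - \frac{1}{2} = - \frac{225}{2}$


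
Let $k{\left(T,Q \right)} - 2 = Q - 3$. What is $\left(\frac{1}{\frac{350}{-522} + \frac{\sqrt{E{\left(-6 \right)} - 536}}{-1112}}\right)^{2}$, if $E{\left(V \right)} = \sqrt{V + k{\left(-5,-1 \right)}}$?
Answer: $\frac{84234613824}{\left(194600 + 261 \sqrt{2} \sqrt{-268 + i \sqrt{2}}\right)^{2}} \approx 2.2176 - 0.13784 i$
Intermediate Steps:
$k{\left(T,Q \right)} = -1 + Q$ ($k{\left(T,Q \right)} = 2 + \left(Q - 3\right) = 2 + \left(-3 + Q\right) = -1 + Q$)
$E{\left(V \right)} = \sqrt{-2 + V}$ ($E{\left(V \right)} = \sqrt{V - 2} = \sqrt{-2 + V}$)
$\left(\frac{1}{\frac{350}{-522} + \frac{\sqrt{E{\left(-6 \right)} - 536}}{-1112}}\right)^{2} = \left(\frac{1}{\frac{350}{-522} + \frac{\sqrt{\sqrt{-2 - 6} - 536}}{-1112}}\right)^{2} = \left(\frac{1}{350 \left(- \frac{1}{522}\right) + \sqrt{\sqrt{-8} - 536} \left(- \frac{1}{1112}\right)}\right)^{2} = \left(\frac{1}{- \frac{175}{261} + \sqrt{2 i \sqrt{2} - 536} \left(- \frac{1}{1112}\right)}\right)^{2} = \left(\frac{1}{- \frac{175}{261} + \sqrt{-536 + 2 i \sqrt{2}} \left(- \frac{1}{1112}\right)}\right)^{2} = \left(\frac{1}{- \frac{175}{261} - \frac{\sqrt{-536 + 2 i \sqrt{2}}}{1112}}\right)^{2} = \frac{1}{\left(- \frac{175}{261} - \frac{\sqrt{-536 + 2 i \sqrt{2}}}{1112}\right)^{2}}$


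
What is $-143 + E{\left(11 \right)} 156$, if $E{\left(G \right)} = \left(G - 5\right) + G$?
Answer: $2509$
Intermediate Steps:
$E{\left(G \right)} = -5 + 2 G$ ($E{\left(G \right)} = \left(-5 + G\right) + G = -5 + 2 G$)
$-143 + E{\left(11 \right)} 156 = -143 + \left(-5 + 2 \cdot 11\right) 156 = -143 + \left(-5 + 22\right) 156 = -143 + 17 \cdot 156 = -143 + 2652 = 2509$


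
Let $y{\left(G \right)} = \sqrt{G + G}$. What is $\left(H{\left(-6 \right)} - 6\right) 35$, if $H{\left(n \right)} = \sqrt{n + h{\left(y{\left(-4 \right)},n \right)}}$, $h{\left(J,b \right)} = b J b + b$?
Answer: $-210 + 70 \sqrt{-3 + 18 i \sqrt{2}} \approx 25.475 + 264.86 i$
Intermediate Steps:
$y{\left(G \right)} = \sqrt{2} \sqrt{G}$ ($y{\left(G \right)} = \sqrt{2 G} = \sqrt{2} \sqrt{G}$)
$h{\left(J,b \right)} = b + J b^{2}$ ($h{\left(J,b \right)} = J b b + b = J b^{2} + b = b + J b^{2}$)
$H{\left(n \right)} = \sqrt{n + n \left(1 + 2 i n \sqrt{2}\right)}$ ($H{\left(n \right)} = \sqrt{n + n \left(1 + \sqrt{2} \sqrt{-4} n\right)} = \sqrt{n + n \left(1 + \sqrt{2} \cdot 2 i n\right)} = \sqrt{n + n \left(1 + 2 i \sqrt{2} n\right)} = \sqrt{n + n \left(1 + 2 i n \sqrt{2}\right)}$)
$\left(H{\left(-6 \right)} - 6\right) 35 = \left(\sqrt{2} \sqrt{- 6 \left(1 + i \left(-6\right) \sqrt{2}\right)} - 6\right) 35 = \left(\sqrt{2} \sqrt{- 6 \left(1 - 6 i \sqrt{2}\right)} - 6\right) 35 = \left(\sqrt{2} \sqrt{-6 + 36 i \sqrt{2}} - 6\right) 35 = \left(-6 + \sqrt{2} \sqrt{-6 + 36 i \sqrt{2}}\right) 35 = -210 + 35 \sqrt{2} \sqrt{-6 + 36 i \sqrt{2}}$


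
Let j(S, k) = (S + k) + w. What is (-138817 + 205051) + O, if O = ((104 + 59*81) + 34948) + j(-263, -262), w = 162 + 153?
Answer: 105855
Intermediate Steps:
w = 315
j(S, k) = 315 + S + k (j(S, k) = (S + k) + 315 = 315 + S + k)
O = 39621 (O = ((104 + 59*81) + 34948) + (315 - 263 - 262) = ((104 + 4779) + 34948) - 210 = (4883 + 34948) - 210 = 39831 - 210 = 39621)
(-138817 + 205051) + O = (-138817 + 205051) + 39621 = 66234 + 39621 = 105855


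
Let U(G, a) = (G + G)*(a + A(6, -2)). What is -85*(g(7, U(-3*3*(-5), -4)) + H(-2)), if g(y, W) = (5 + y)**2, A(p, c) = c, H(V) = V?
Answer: -12070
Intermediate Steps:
U(G, a) = 2*G*(-2 + a) (U(G, a) = (G + G)*(a - 2) = (2*G)*(-2 + a) = 2*G*(-2 + a))
-85*(g(7, U(-3*3*(-5), -4)) + H(-2)) = -85*((5 + 7)**2 - 2) = -85*(12**2 - 2) = -85*(144 - 2) = -85*142 = -12070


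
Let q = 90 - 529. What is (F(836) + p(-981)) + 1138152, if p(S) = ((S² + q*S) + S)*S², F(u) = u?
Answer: 1339645183067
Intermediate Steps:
q = -439
p(S) = S²*(S² - 438*S) (p(S) = ((S² - 439*S) + S)*S² = (S² - 438*S)*S² = S²*(S² - 438*S))
(F(836) + p(-981)) + 1138152 = (836 + (-981)³*(-438 - 981)) + 1138152 = (836 - 944076141*(-1419)) + 1138152 = (836 + 1339644044079) + 1138152 = 1339644044915 + 1138152 = 1339645183067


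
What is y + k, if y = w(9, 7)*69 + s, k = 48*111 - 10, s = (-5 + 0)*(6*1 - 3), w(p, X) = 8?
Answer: 5855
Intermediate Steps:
s = -15 (s = -5*(6 - 3) = -5*3 = -15)
k = 5318 (k = 5328 - 10 = 5318)
y = 537 (y = 8*69 - 15 = 552 - 15 = 537)
y + k = 537 + 5318 = 5855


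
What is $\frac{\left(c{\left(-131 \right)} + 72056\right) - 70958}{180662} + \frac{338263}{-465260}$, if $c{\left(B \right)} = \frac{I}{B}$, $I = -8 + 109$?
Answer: $- \frac{3969350653633}{5505589538860} \approx -0.72097$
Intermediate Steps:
$I = 101$
$c{\left(B \right)} = \frac{101}{B}$
$\frac{\left(c{\left(-131 \right)} + 72056\right) - 70958}{180662} + \frac{338263}{-465260} = \frac{\left(\frac{101}{-131} + 72056\right) - 70958}{180662} + \frac{338263}{-465260} = \left(\left(101 \left(- \frac{1}{131}\right) + 72056\right) - 70958\right) \frac{1}{180662} + 338263 \left(- \frac{1}{465260}\right) = \left(\left(- \frac{101}{131} + 72056\right) - 70958\right) \frac{1}{180662} - \frac{338263}{465260} = \left(\frac{9439235}{131} - 70958\right) \frac{1}{180662} - \frac{338263}{465260} = \frac{143737}{131} \cdot \frac{1}{180662} - \frac{338263}{465260} = \frac{143737}{23666722} - \frac{338263}{465260} = - \frac{3969350653633}{5505589538860}$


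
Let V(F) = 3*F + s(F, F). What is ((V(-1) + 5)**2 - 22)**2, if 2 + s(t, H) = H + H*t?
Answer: 484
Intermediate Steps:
s(t, H) = -2 + H + H*t (s(t, H) = -2 + (H + H*t) = -2 + H + H*t)
V(F) = -2 + F**2 + 4*F (V(F) = 3*F + (-2 + F + F*F) = 3*F + (-2 + F + F**2) = -2 + F**2 + 4*F)
((V(-1) + 5)**2 - 22)**2 = (((-2 + (-1)**2 + 4*(-1)) + 5)**2 - 22)**2 = (((-2 + 1 - 4) + 5)**2 - 22)**2 = ((-5 + 5)**2 - 22)**2 = (0**2 - 22)**2 = (0 - 22)**2 = (-22)**2 = 484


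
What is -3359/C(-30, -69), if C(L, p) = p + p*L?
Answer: -3359/2001 ≈ -1.6787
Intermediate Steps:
C(L, p) = p + L*p
-3359/C(-30, -69) = -3359*(-1/(69*(1 - 30))) = -3359/((-69*(-29))) = -3359/2001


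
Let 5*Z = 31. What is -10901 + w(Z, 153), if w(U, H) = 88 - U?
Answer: -54096/5 ≈ -10819.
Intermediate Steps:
Z = 31/5 (Z = (⅕)*31 = 31/5 ≈ 6.2000)
-10901 + w(Z, 153) = -10901 + (88 - 1*31/5) = -10901 + (88 - 31/5) = -10901 + 409/5 = -54096/5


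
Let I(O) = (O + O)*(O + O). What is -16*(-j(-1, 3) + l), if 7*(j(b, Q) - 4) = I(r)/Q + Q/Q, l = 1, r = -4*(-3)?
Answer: 3424/7 ≈ 489.14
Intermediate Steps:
r = 12
I(O) = 4*O² (I(O) = (2*O)*(2*O) = 4*O²)
j(b, Q) = 29/7 + 576/(7*Q) (j(b, Q) = 4 + ((4*12²)/Q + Q/Q)/7 = 4 + ((4*144)/Q + 1)/7 = 4 + (576/Q + 1)/7 = 4 + (1 + 576/Q)/7 = 4 + (⅐ + 576/(7*Q)) = 29/7 + 576/(7*Q))
-16*(-j(-1, 3) + l) = -16*(-(576 + 29*3)/(7*3) + 1) = -16*(-(576 + 87)/(7*3) + 1) = -16*(-663/(7*3) + 1) = -16*(-1*221/7 + 1) = -16*(-221/7 + 1) = -16*(-214/7) = 3424/7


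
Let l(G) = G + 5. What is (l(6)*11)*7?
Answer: 847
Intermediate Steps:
l(G) = 5 + G
(l(6)*11)*7 = ((5 + 6)*11)*7 = (11*11)*7 = 121*7 = 847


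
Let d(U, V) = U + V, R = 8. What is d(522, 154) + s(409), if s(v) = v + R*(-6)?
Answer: 1037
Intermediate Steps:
s(v) = -48 + v (s(v) = v + 8*(-6) = v - 48 = -48 + v)
d(522, 154) + s(409) = (522 + 154) + (-48 + 409) = 676 + 361 = 1037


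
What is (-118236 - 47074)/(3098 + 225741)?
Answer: -165310/228839 ≈ -0.72239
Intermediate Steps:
(-118236 - 47074)/(3098 + 225741) = -165310/228839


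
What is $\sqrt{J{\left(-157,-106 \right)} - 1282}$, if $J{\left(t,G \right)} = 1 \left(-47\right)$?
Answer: $i \sqrt{1329} \approx 36.455 i$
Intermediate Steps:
$J{\left(t,G \right)} = -47$
$\sqrt{J{\left(-157,-106 \right)} - 1282} = \sqrt{-47 - 1282} = \sqrt{-1329} = i \sqrt{1329}$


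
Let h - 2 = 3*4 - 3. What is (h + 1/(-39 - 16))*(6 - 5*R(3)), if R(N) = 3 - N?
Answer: 3624/55 ≈ 65.891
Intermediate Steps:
h = 11 (h = 2 + (3*4 - 3) = 2 + (12 - 3) = 2 + 9 = 11)
(h + 1/(-39 - 16))*(6 - 5*R(3)) = (11 + 1/(-39 - 16))*(6 - 5*(3 - 1*3)) = (11 + 1/(-55))*(6 - 5*(3 - 3)) = (11 - 1/55)*(6 - 5*0) = 604*(6 + 0)/55 = (604/55)*6 = 3624/55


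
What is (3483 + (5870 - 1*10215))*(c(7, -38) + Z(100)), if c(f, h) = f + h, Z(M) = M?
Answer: -59478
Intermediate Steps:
(3483 + (5870 - 1*10215))*(c(7, -38) + Z(100)) = (3483 + (5870 - 1*10215))*((7 - 38) + 100) = (3483 + (5870 - 10215))*(-31 + 100) = (3483 - 4345)*69 = -862*69 = -59478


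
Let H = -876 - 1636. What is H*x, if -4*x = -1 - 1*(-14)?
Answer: 8164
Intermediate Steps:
x = -13/4 (x = -(-1 - 1*(-14))/4 = -(-1 + 14)/4 = -¼*13 = -13/4 ≈ -3.2500)
H = -2512
H*x = -2512*(-13/4) = 8164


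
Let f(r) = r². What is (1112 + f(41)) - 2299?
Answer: 494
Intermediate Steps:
(1112 + f(41)) - 2299 = (1112 + 41²) - 2299 = (1112 + 1681) - 2299 = 2793 - 2299 = 494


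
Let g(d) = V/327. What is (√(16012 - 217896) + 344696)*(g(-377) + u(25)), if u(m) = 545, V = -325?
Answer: 61317971440/327 + 355780*I*√50471/327 ≈ 1.8752e+8 + 2.4443e+5*I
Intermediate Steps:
g(d) = -325/327
(√(16012 - 217896) + 344696)*(g(-377) + u(25)) = (√(16012 - 217896) + 344696)*(-325/327 + 545) = (√(-201884) + 344696)*(177890/327) = (2*I*√50471 + 344696)*(177890/327) = (344696 + 2*I*√50471)*(177890/327) = 61317971440/327 + 355780*I*√50471/327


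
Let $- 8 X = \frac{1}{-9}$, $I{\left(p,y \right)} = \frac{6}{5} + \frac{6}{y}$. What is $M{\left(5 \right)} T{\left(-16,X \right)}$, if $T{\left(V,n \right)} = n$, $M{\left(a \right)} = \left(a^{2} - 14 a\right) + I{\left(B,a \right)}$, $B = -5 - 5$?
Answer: $- \frac{71}{120} \approx -0.59167$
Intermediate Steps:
$B = -10$ ($B = -5 - 5 = -10$)
$I{\left(p,y \right)} = \frac{6}{5} + \frac{6}{y}$ ($I{\left(p,y \right)} = 6 \cdot \frac{1}{5} + \frac{6}{y} = \frac{6}{5} + \frac{6}{y}$)
$M{\left(a \right)} = \frac{6}{5} + a^{2} - 14 a + \frac{6}{a}$ ($M{\left(a \right)} = \left(a^{2} - 14 a\right) + \left(\frac{6}{5} + \frac{6}{a}\right) = \frac{6}{5} + a^{2} - 14 a + \frac{6}{a}$)
$X = \frac{1}{72}$ ($X = - \frac{1}{8 \left(-9\right)} = \left(- \frac{1}{8}\right) \left(- \frac{1}{9}\right) = \frac{1}{72} \approx 0.013889$)
$M{\left(5 \right)} T{\left(-16,X \right)} = \left(\frac{6}{5} + 5^{2} - 70 + \frac{6}{5}\right) \frac{1}{72} = \left(\frac{6}{5} + 25 - 70 + 6 \cdot \frac{1}{5}\right) \frac{1}{72} = \left(\frac{6}{5} + 25 - 70 + \frac{6}{5}\right) \frac{1}{72} = \left(- \frac{213}{5}\right) \frac{1}{72} = - \frac{71}{120}$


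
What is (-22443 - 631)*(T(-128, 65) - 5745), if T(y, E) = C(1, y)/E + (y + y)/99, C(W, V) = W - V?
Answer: 853113709856/6435 ≈ 1.3257e+8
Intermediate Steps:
T(y, E) = 2*y/99 + (1 - y)/E (T(y, E) = (1 - y)/E + (y + y)/99 = (1 - y)/E + (2*y)*(1/99) = (1 - y)/E + 2*y/99 = 2*y/99 + (1 - y)/E)
(-22443 - 631)*(T(-128, 65) - 5745) = (-22443 - 631)*((1 - 1*(-128) + (2/99)*65*(-128))/65 - 5745) = -23074*((1 + 128 - 16640/99)/65 - 5745) = -23074*((1/65)*(-3869/99) - 5745) = -23074*(-3869/6435 - 5745) = -23074*(-36972944/6435) = 853113709856/6435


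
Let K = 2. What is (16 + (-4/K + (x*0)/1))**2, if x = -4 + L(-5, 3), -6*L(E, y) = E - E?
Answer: 196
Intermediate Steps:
L(E, y) = 0 (L(E, y) = -(E - E)/6 = -1/6*0 = 0)
x = -4 (x = -4 + 0 = -4)
(16 + (-4/K + (x*0)/1))**2 = (16 + (-4/2 - 4*0/1))**2 = (16 + (-4*1/2 + 0*1))**2 = (16 + (-2 + 0))**2 = (16 - 2)**2 = 14**2 = 196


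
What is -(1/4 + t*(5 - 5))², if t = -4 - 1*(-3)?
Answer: -1/16 ≈ -0.062500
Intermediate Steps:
t = -1 (t = -4 + 3 = -1)
-(1/4 + t*(5 - 5))² = -(1/4 - (5 - 5))² = -(¼ - 1*0)² = -(¼ + 0)² = -(¼)² = -1*1/16 = -1/16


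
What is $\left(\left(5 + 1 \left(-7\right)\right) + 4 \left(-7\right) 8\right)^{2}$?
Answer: $51076$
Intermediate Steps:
$\left(\left(5 + 1 \left(-7\right)\right) + 4 \left(-7\right) 8\right)^{2} = \left(\left(5 - 7\right) - 224\right)^{2} = \left(-2 - 224\right)^{2} = \left(-226\right)^{2} = 51076$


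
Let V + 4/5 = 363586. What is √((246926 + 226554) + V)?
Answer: √20926630/5 ≈ 914.91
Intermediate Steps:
V = 1817926/5 (V = -⅘ + 363586 = 1817926/5 ≈ 3.6359e+5)
√((246926 + 226554) + V) = √((246926 + 226554) + 1817926/5) = √(473480 + 1817926/5) = √(4185326/5) = √20926630/5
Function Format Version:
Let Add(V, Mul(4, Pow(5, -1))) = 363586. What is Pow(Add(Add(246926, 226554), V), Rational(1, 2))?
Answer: Mul(Rational(1, 5), Pow(20926630, Rational(1, 2))) ≈ 914.91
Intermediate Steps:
V = Rational(1817926, 5) (V = Add(Rational(-4, 5), 363586) = Rational(1817926, 5) ≈ 3.6359e+5)
Pow(Add(Add(246926, 226554), V), Rational(1, 2)) = Pow(Add(Add(246926, 226554), Rational(1817926, 5)), Rational(1, 2)) = Pow(Add(473480, Rational(1817926, 5)), Rational(1, 2)) = Pow(Rational(4185326, 5), Rational(1, 2)) = Mul(Rational(1, 5), Pow(20926630, Rational(1, 2)))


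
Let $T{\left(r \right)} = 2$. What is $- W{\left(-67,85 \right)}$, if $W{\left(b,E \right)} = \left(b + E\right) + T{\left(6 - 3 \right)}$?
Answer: $-20$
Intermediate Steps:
$W{\left(b,E \right)} = 2 + E + b$ ($W{\left(b,E \right)} = \left(b + E\right) + 2 = \left(E + b\right) + 2 = 2 + E + b$)
$- W{\left(-67,85 \right)} = - (2 + 85 - 67) = \left(-1\right) 20 = -20$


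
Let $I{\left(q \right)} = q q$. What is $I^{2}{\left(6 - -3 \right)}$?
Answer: $6561$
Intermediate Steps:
$I{\left(q \right)} = q^{2}$
$I^{2}{\left(6 - -3 \right)} = \left(\left(6 - -3\right)^{2}\right)^{2} = \left(\left(6 + 3\right)^{2}\right)^{2} = \left(9^{2}\right)^{2} = 81^{2} = 6561$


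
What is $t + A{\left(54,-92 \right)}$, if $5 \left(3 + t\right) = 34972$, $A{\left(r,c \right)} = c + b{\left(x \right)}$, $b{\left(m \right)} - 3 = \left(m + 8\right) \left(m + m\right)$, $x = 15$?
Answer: $\frac{37962}{5} \approx 7592.4$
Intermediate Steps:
$b{\left(m \right)} = 3 + 2 m \left(8 + m\right)$ ($b{\left(m \right)} = 3 + \left(m + 8\right) \left(m + m\right) = 3 + \left(8 + m\right) 2 m = 3 + 2 m \left(8 + m\right)$)
$A{\left(r,c \right)} = 693 + c$ ($A{\left(r,c \right)} = c + \left(3 + 2 \cdot 15^{2} + 16 \cdot 15\right) = c + \left(3 + 2 \cdot 225 + 240\right) = c + \left(3 + 450 + 240\right) = c + 693 = 693 + c$)
$t = \frac{34957}{5}$ ($t = -3 + \frac{1}{5} \cdot 34972 = -3 + \frac{34972}{5} = \frac{34957}{5} \approx 6991.4$)
$t + A{\left(54,-92 \right)} = \frac{34957}{5} + \left(693 - 92\right) = \frac{34957}{5} + 601 = \frac{37962}{5}$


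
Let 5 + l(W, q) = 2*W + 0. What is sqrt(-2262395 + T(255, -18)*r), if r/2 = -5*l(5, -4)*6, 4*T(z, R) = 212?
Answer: I*sqrt(2278295) ≈ 1509.4*I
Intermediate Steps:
l(W, q) = -5 + 2*W (l(W, q) = -5 + (2*W + 0) = -5 + 2*W)
T(z, R) = 53 (T(z, R) = (1/4)*212 = 53)
r = -300 (r = 2*(-5*(-5 + 2*5)*6) = 2*(-5*(-5 + 10)*6) = 2*(-5*5*6) = 2*(-25*6) = 2*(-150) = -300)
sqrt(-2262395 + T(255, -18)*r) = sqrt(-2262395 + 53*(-300)) = sqrt(-2262395 - 15900) = sqrt(-2278295) = I*sqrt(2278295)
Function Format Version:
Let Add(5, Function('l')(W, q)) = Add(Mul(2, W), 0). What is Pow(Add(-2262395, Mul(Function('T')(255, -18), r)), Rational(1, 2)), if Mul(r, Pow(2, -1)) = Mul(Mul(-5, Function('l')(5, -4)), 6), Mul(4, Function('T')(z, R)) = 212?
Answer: Mul(I, Pow(2278295, Rational(1, 2))) ≈ Mul(1509.4, I)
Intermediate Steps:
Function('l')(W, q) = Add(-5, Mul(2, W)) (Function('l')(W, q) = Add(-5, Add(Mul(2, W), 0)) = Add(-5, Mul(2, W)))
Function('T')(z, R) = 53 (Function('T')(z, R) = Mul(Rational(1, 4), 212) = 53)
r = -300 (r = Mul(2, Mul(Mul(-5, Add(-5, Mul(2, 5))), 6)) = Mul(2, Mul(Mul(-5, Add(-5, 10)), 6)) = Mul(2, Mul(Mul(-5, 5), 6)) = Mul(2, Mul(-25, 6)) = Mul(2, -150) = -300)
Pow(Add(-2262395, Mul(Function('T')(255, -18), r)), Rational(1, 2)) = Pow(Add(-2262395, Mul(53, -300)), Rational(1, 2)) = Pow(Add(-2262395, -15900), Rational(1, 2)) = Pow(-2278295, Rational(1, 2)) = Mul(I, Pow(2278295, Rational(1, 2)))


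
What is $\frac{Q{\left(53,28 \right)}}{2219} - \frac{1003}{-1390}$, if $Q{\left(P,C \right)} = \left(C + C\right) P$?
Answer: $\frac{907311}{440630} \approx 2.0591$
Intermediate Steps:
$Q{\left(P,C \right)} = 2 C P$
$\frac{Q{\left(53,28 \right)}}{2219} - \frac{1003}{-1390} = \frac{2 \cdot 28 \cdot 53}{2219} - \frac{1003}{-1390} = 2968 \cdot \frac{1}{2219} - - \frac{1003}{1390} = \frac{424}{317} + \frac{1003}{1390} = \frac{907311}{440630}$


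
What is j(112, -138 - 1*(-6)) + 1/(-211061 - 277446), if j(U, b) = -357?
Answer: -174397000/488507 ≈ -357.00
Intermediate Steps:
j(112, -138 - 1*(-6)) + 1/(-211061 - 277446) = -357 + 1/(-211061 - 277446) = -357 + 1/(-488507) = -357 - 1/488507 = -174397000/488507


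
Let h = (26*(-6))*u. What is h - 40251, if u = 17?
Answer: -42903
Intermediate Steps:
h = -2652 (h = (26*(-6))*17 = -156*17 = -2652)
h - 40251 = -2652 - 40251 = -42903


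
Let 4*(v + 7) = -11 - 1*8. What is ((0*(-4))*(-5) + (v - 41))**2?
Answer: 44521/16 ≈ 2782.6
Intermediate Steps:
v = -47/4 (v = -7 + (-11 - 1*8)/4 = -7 + (-11 - 8)/4 = -7 + (1/4)*(-19) = -7 - 19/4 = -47/4 ≈ -11.750)
((0*(-4))*(-5) + (v - 41))**2 = ((0*(-4))*(-5) + (-47/4 - 41))**2 = (0*(-5) - 211/4)**2 = (0 - 211/4)**2 = (-211/4)**2 = 44521/16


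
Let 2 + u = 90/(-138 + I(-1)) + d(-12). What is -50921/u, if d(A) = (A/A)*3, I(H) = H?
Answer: -7078019/49 ≈ -1.4445e+5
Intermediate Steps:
d(A) = 3 (d(A) = 1*3 = 3)
u = 49/139 (u = -2 + (90/(-138 - 1) + 3) = -2 + (90/(-139) + 3) = -2 + (-1/139*90 + 3) = -2 + (-90/139 + 3) = -2 + 327/139 = 49/139 ≈ 0.35252)
-50921/u = -50921/49/139 = -50921*139/49 = -7078019/49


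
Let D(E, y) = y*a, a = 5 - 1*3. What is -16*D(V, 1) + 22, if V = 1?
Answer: -10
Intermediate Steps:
a = 2 (a = 5 - 3 = 2)
D(E, y) = 2*y (D(E, y) = y*2 = 2*y)
-16*D(V, 1) + 22 = -32 + 22 = -10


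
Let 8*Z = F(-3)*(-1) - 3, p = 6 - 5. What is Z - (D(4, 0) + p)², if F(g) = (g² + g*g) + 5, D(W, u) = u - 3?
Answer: -29/4 ≈ -7.2500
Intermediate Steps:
p = 1
D(W, u) = -3 + u
F(g) = 5 + 2*g² (F(g) = (g² + g²) + 5 = 2*g² + 5 = 5 + 2*g²)
Z = -13/4 (Z = ((5 + 2*(-3)²)*(-1) - 3)/8 = ((5 + 2*9)*(-1) - 3)/8 = ((5 + 18)*(-1) - 3)/8 = (23*(-1) - 3)/8 = (-23 - 3)/8 = (⅛)*(-26) = -13/4 ≈ -3.2500)
Z - (D(4, 0) + p)² = -13/4 - ((-3 + 0) + 1)² = -13/4 - (-3 + 1)² = -13/4 - 1*(-2)² = -13/4 - 1*4 = -13/4 - 4 = -29/4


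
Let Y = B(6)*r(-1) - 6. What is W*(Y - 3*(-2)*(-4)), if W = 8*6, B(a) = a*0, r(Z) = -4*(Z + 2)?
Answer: -1440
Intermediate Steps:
r(Z) = -8 - 4*Z (r(Z) = -4*(2 + Z) = -8 - 4*Z)
B(a) = 0
Y = -6 (Y = 0*(-8 - 4*(-1)) - 6 = 0*(-8 + 4) - 6 = 0*(-4) - 6 = 0 - 6 = -6)
W = 48
W*(Y - 3*(-2)*(-4)) = 48*(-6 - 3*(-2)*(-4)) = 48*(-6 + 6*(-4)) = 48*(-6 - 24) = 48*(-30) = -1440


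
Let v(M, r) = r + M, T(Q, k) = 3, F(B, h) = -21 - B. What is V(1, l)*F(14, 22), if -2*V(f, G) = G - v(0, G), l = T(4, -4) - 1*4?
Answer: 0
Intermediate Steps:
v(M, r) = M + r
l = -1 (l = 3 - 1*4 = 3 - 4 = -1)
V(f, G) = 0 (V(f, G) = -(G - (0 + G))/2 = -(G - G)/2 = -½*0 = 0)
V(1, l)*F(14, 22) = 0*(-21 - 1*14) = 0*(-21 - 14) = 0*(-35) = 0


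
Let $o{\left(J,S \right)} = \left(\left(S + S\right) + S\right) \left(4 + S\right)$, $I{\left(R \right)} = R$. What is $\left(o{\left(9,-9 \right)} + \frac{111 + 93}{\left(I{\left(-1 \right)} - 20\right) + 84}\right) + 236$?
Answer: $\frac{7859}{21} \approx 374.24$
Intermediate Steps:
$o{\left(J,S \right)} = 3 S \left(4 + S\right)$ ($o{\left(J,S \right)} = \left(2 S + S\right) \left(4 + S\right) = 3 S \left(4 + S\right)$)
$\left(o{\left(9,-9 \right)} + \frac{111 + 93}{\left(I{\left(-1 \right)} - 20\right) + 84}\right) + 236 = \left(3 \left(-9\right) \left(4 - 9\right) + \frac{111 + 93}{\left(-1 - 20\right) + 84}\right) + 236 = \left(3 \left(-9\right) \left(-5\right) + \frac{204}{-21 + 84}\right) + 236 = \left(135 + \frac{204}{63}\right) + 236 = \left(135 + 204 \cdot \frac{1}{63}\right) + 236 = \left(135 + \frac{68}{21}\right) + 236 = \frac{2903}{21} + 236 = \frac{7859}{21}$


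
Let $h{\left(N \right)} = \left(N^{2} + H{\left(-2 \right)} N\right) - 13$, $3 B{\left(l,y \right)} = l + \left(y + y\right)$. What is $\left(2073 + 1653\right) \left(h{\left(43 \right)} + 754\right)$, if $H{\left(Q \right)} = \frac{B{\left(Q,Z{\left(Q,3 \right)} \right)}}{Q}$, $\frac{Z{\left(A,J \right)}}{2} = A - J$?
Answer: $10237806$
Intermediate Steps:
$Z{\left(A,J \right)} = - 2 J + 2 A$ ($Z{\left(A,J \right)} = 2 \left(A - J\right) = - 2 J + 2 A$)
$B{\left(l,y \right)} = \frac{l}{3} + \frac{2 y}{3}$ ($B{\left(l,y \right)} = \frac{l + \left(y + y\right)}{3} = \frac{l + 2 y}{3} = \frac{l}{3} + \frac{2 y}{3}$)
$H{\left(Q \right)} = \frac{-4 + \frac{5 Q}{3}}{Q}$ ($H{\left(Q \right)} = \frac{\frac{Q}{3} + \frac{2 \left(\left(-2\right) 3 + 2 Q\right)}{3}}{Q} = \frac{\frac{Q}{3} + \frac{2 \left(-6 + 2 Q\right)}{3}}{Q} = \frac{\frac{Q}{3} + \left(-4 + \frac{4 Q}{3}\right)}{Q} = \frac{-4 + \frac{5 Q}{3}}{Q}$)
$h{\left(N \right)} = -13 + N^{2} + \frac{11 N}{3}$ ($h{\left(N \right)} = \left(N^{2} + \left(\frac{5}{3} - \frac{4}{-2}\right) N\right) - 13 = \left(N^{2} + \left(\frac{5}{3} - -2\right) N\right) - 13 = \left(N^{2} + \left(\frac{5}{3} + 2\right) N\right) - 13 = \left(N^{2} + \frac{11 N}{3}\right) - 13 = -13 + N^{2} + \frac{11 N}{3}$)
$\left(2073 + 1653\right) \left(h{\left(43 \right)} + 754\right) = \left(2073 + 1653\right) \left(\left(-13 + 43^{2} + \frac{11}{3} \cdot 43\right) + 754\right) = 3726 \left(\left(-13 + 1849 + \frac{473}{3}\right) + 754\right) = 3726 \left(\frac{5981}{3} + 754\right) = 3726 \cdot \frac{8243}{3} = 10237806$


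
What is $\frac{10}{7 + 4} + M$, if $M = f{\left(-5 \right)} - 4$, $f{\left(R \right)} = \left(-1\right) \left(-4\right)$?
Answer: $\frac{10}{11} \approx 0.90909$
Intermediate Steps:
$f{\left(R \right)} = 4$
$M = 0$ ($M = 4 - 4 = 0$)
$\frac{10}{7 + 4} + M = \frac{10}{7 + 4} + 0 = \frac{10}{11} + 0 = \frac{10}{11}$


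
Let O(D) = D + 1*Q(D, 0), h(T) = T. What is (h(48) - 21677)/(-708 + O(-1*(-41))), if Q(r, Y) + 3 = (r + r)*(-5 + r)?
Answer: -21629/2282 ≈ -9.4781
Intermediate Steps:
Q(r, Y) = -3 + 2*r*(-5 + r) (Q(r, Y) = -3 + (r + r)*(-5 + r) = -3 + (2*r)*(-5 + r) = -3 + 2*r*(-5 + r))
O(D) = -3 - 9*D + 2*D² (O(D) = D + 1*(-3 - 10*D + 2*D²) = D + (-3 - 10*D + 2*D²) = -3 - 9*D + 2*D²)
(h(48) - 21677)/(-708 + O(-1*(-41))) = (48 - 21677)/(-708 + (-3 - (-9)*(-41) + 2*(-1*(-41))²)) = -21629/(-708 + (-3 - 9*41 + 2*41²)) = -21629/(-708 + (-3 - 369 + 2*1681)) = -21629/(-708 + (-3 - 369 + 3362)) = -21629/(-708 + 2990) = -21629/2282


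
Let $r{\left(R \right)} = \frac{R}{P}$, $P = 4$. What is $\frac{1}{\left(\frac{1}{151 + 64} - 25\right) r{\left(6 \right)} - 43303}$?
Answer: $- \frac{215}{9318206} \approx -2.3073 \cdot 10^{-5}$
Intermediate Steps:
$r{\left(R \right)} = \frac{R}{4}$
$\frac{1}{\left(\frac{1}{151 + 64} - 25\right) r{\left(6 \right)} - 43303} = \frac{1}{\left(\frac{1}{151 + 64} - 25\right) \frac{1}{4} \cdot 6 - 43303} = \frac{1}{\left(\frac{1}{215} - 25\right) \frac{3}{2} - 43303} = \frac{1}{\left(- \frac{5374}{215}\right) \frac{3}{2} - 43303} = \frac{1}{- \frac{8061}{215} - 43303} = \frac{1}{- \frac{9318206}{215}} = - \frac{215}{9318206}$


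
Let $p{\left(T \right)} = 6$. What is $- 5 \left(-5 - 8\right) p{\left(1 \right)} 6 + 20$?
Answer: $2360$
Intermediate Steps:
$- 5 \left(-5 - 8\right) p{\left(1 \right)} 6 + 20 = - 5 \left(-5 - 8\right) 6 \cdot 6 + 20 = - 5 \left(-13\right) 6 \cdot 6 + 20 = - 5 \left(\left(-78\right) 6\right) + 20 = \left(-5\right) \left(-468\right) + 20 = 2340 + 20 = 2360$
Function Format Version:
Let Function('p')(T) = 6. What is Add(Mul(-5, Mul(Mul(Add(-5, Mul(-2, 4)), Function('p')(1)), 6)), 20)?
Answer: 2360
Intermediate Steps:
Add(Mul(-5, Mul(Mul(Add(-5, Mul(-2, 4)), Function('p')(1)), 6)), 20) = Add(Mul(-5, Mul(Mul(Add(-5, Mul(-2, 4)), 6), 6)), 20) = Add(Mul(-5, Mul(Mul(Add(-5, -8), 6), 6)), 20) = Add(Mul(-5, Mul(Mul(-13, 6), 6)), 20) = Add(Mul(-5, Mul(-78, 6)), 20) = Add(Mul(-5, -468), 20) = Add(2340, 20) = 2360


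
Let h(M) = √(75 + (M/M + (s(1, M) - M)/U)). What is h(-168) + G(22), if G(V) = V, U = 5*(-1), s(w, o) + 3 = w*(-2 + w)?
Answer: 22 + 6*√30/5 ≈ 28.573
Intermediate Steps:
s(w, o) = -3 + w*(-2 + w)
U = -5
h(M) = √(384/5 + M/5) (h(M) = √(75 + (M/M + ((-3 + 1² - 2*1) - M)/(-5))) = √(75 + (1 + ((-3 + 1 - 2) - M)*(-⅕))) = √(75 + (1 + (-4 - M)*(-⅕))) = √(75 + (1 + (⅘ + M/5))) = √(75 + (9/5 + M/5)) = √(384/5 + M/5))
h(-168) + G(22) = √(1920 + 5*(-168))/5 + 22 = √(1920 - 840)/5 + 22 = √1080/5 + 22 = (6*√30)/5 + 22 = 6*√30/5 + 22 = 22 + 6*√30/5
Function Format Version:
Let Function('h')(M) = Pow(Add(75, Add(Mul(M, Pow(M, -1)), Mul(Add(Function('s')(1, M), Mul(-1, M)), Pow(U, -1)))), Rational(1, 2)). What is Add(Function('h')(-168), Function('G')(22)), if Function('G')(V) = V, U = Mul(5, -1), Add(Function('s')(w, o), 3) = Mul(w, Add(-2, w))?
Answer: Add(22, Mul(Rational(6, 5), Pow(30, Rational(1, 2)))) ≈ 28.573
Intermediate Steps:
Function('s')(w, o) = Add(-3, Mul(w, Add(-2, w)))
U = -5
Function('h')(M) = Pow(Add(Rational(384, 5), Mul(Rational(1, 5), M)), Rational(1, 2)) (Function('h')(M) = Pow(Add(75, Add(Mul(M, Pow(M, -1)), Mul(Add(Add(-3, Pow(1, 2), Mul(-2, 1)), Mul(-1, M)), Pow(-5, -1)))), Rational(1, 2)) = Pow(Add(75, Add(1, Mul(Add(Add(-3, 1, -2), Mul(-1, M)), Rational(-1, 5)))), Rational(1, 2)) = Pow(Add(75, Add(1, Mul(Add(-4, Mul(-1, M)), Rational(-1, 5)))), Rational(1, 2)) = Pow(Add(75, Add(1, Add(Rational(4, 5), Mul(Rational(1, 5), M)))), Rational(1, 2)) = Pow(Add(75, Add(Rational(9, 5), Mul(Rational(1, 5), M))), Rational(1, 2)) = Pow(Add(Rational(384, 5), Mul(Rational(1, 5), M)), Rational(1, 2)))
Add(Function('h')(-168), Function('G')(22)) = Add(Mul(Rational(1, 5), Pow(Add(1920, Mul(5, -168)), Rational(1, 2))), 22) = Add(Mul(Rational(1, 5), Pow(Add(1920, -840), Rational(1, 2))), 22) = Add(Mul(Rational(1, 5), Pow(1080, Rational(1, 2))), 22) = Add(Mul(Rational(1, 5), Mul(6, Pow(30, Rational(1, 2)))), 22) = Add(Mul(Rational(6, 5), Pow(30, Rational(1, 2))), 22) = Add(22, Mul(Rational(6, 5), Pow(30, Rational(1, 2))))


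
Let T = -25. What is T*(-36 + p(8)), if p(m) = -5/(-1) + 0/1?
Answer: 775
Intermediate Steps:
p(m) = 5 (p(m) = -5*(-1) + 0*1 = 5 + 0 = 5)
T*(-36 + p(8)) = -25*(-36 + 5) = -25*(-31) = 775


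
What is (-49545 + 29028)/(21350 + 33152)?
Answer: -2931/7786 ≈ -0.37644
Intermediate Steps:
(-49545 + 29028)/(21350 + 33152) = -20517/54502 = -20517*1/54502 = -2931/7786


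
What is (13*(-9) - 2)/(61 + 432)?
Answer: -7/29 ≈ -0.24138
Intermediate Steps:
(13*(-9) - 2)/(61 + 432) = (-117 - 2)/493 = -119*1/493 = -7/29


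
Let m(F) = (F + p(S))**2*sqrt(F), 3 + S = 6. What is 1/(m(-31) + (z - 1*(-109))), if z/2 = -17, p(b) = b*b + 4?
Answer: 25/1086627 - 36*I*sqrt(31)/362209 ≈ 2.3007e-5 - 0.00055338*I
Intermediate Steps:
S = 3 (S = -3 + 6 = 3)
p(b) = 4 + b**2 (p(b) = b**2 + 4 = 4 + b**2)
z = -34 (z = 2*(-17) = -34)
m(F) = sqrt(F)*(13 + F)**2 (m(F) = (F + (4 + 3**2))**2*sqrt(F) = (F + (4 + 9))**2*sqrt(F) = (F + 13)**2*sqrt(F) = (13 + F)**2*sqrt(F) = sqrt(F)*(13 + F)**2)
1/(m(-31) + (z - 1*(-109))) = 1/(sqrt(-31)*(13 - 31)**2 + (-34 - 1*(-109))) = 1/((I*sqrt(31))*(-18)**2 + (-34 + 109)) = 1/((I*sqrt(31))*324 + 75) = 1/(324*I*sqrt(31) + 75) = 1/(75 + 324*I*sqrt(31))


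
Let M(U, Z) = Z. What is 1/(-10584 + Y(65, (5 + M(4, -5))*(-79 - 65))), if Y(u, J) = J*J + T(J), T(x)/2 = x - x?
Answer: -1/10584 ≈ -9.4482e-5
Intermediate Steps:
T(x) = 0 (T(x) = 2*(x - x) = 2*0 = 0)
Y(u, J) = J**2 (Y(u, J) = J*J + 0 = J**2 + 0 = J**2)
1/(-10584 + Y(65, (5 + M(4, -5))*(-79 - 65))) = 1/(-10584 + ((5 - 5)*(-79 - 65))**2) = 1/(-10584 + (0*(-144))**2) = 1/(-10584 + 0**2) = 1/(-10584 + 0) = 1/(-10584) = -1/10584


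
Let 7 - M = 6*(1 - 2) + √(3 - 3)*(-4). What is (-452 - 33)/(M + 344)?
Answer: -485/357 ≈ -1.3585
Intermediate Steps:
M = 13 (M = 7 - (6*(1 - 2) + √(3 - 3)*(-4)) = 7 - (6*(-1) + √0*(-4)) = 7 - (-6 + 0*(-4)) = 7 - (-6 + 0) = 7 - 1*(-6) = 7 + 6 = 13)
(-452 - 33)/(M + 344) = (-452 - 33)/(13 + 344) = -485/357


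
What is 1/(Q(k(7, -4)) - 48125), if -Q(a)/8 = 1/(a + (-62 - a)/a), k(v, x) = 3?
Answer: -7/336872 ≈ -2.0779e-5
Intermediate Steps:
Q(a) = -8/(a + (-62 - a)/a)
1/(Q(k(7, -4)) - 48125) = 1/(8*3/(62 + 3 - 1*3**2) - 48125) = 1/(8*3/(62 + 3 - 1*9) - 48125) = 1/(8*3/(62 + 3 - 9) - 48125) = 1/(8*3/56 - 48125) = 1/(8*3*(1/56) - 48125) = 1/(3/7 - 48125) = 1/(-336872/7) = -7/336872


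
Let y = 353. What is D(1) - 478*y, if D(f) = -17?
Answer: -168751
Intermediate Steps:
D(1) - 478*y = -17 - 478*353 = -17 - 168734 = -168751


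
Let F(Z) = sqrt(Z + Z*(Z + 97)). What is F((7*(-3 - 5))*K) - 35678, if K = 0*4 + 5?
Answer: -35678 + 28*sqrt(65) ≈ -35452.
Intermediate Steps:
K = 5 (K = 0 + 5 = 5)
F(Z) = sqrt(Z + Z*(97 + Z))
F((7*(-3 - 5))*K) - 35678 = sqrt(((7*(-3 - 5))*5)*(98 + (7*(-3 - 5))*5)) - 35678 = sqrt(((7*(-8))*5)*(98 + (7*(-8))*5)) - 35678 = sqrt((-56*5)*(98 - 56*5)) - 35678 = sqrt(-280*(98 - 280)) - 35678 = sqrt(-280*(-182)) - 35678 = sqrt(50960) - 35678 = 28*sqrt(65) - 35678 = -35678 + 28*sqrt(65)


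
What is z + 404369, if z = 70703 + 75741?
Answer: 550813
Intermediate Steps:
z = 146444
z + 404369 = 146444 + 404369 = 550813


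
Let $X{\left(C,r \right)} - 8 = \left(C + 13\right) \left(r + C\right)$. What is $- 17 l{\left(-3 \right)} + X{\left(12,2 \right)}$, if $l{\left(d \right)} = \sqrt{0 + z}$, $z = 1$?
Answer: $341$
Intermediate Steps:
$l{\left(d \right)} = 1$ ($l{\left(d \right)} = \sqrt{0 + 1} = \sqrt{1} = 1$)
$X{\left(C,r \right)} = 8 + \left(13 + C\right) \left(C + r\right)$ ($X{\left(C,r \right)} = 8 + \left(C + 13\right) \left(r + C\right) = 8 + \left(13 + C\right) \left(C + r\right)$)
$- 17 l{\left(-3 \right)} + X{\left(12,2 \right)} = \left(-17\right) 1 + \left(8 + 12^{2} + 13 \cdot 12 + 13 \cdot 2 + 12 \cdot 2\right) = -17 + \left(8 + 144 + 156 + 26 + 24\right) = -17 + 358 = 341$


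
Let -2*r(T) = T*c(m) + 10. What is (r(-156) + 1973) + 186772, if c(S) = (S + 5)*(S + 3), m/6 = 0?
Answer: 189910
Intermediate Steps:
m = 0 (m = 6*0 = 0)
c(S) = (3 + S)*(5 + S) (c(S) = (5 + S)*(3 + S) = (3 + S)*(5 + S))
r(T) = -5 - 15*T/2 (r(T) = -(T*(15 + 0² + 8*0) + 10)/2 = -(T*(15 + 0 + 0) + 10)/2 = -(T*15 + 10)/2 = -(15*T + 10)/2 = -(10 + 15*T)/2 = -5 - 15*T/2)
(r(-156) + 1973) + 186772 = ((-5 - 15/2*(-156)) + 1973) + 186772 = ((-5 + 1170) + 1973) + 186772 = (1165 + 1973) + 186772 = 3138 + 186772 = 189910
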